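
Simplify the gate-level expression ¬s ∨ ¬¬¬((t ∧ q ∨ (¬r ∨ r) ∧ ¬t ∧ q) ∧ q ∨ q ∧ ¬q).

¬s ∨ ¬q

¬s ∨ ¬¬¬((t ∧ q ∨ (¬r ∨ r) ∧ ¬t ∧ q) ∧ q ∨ q ∧ ¬q)
= ¬s ∨ ¬¬¬((t ∧ q ∨ ¬t ∧ q) ∧ q ∨ q ∧ ¬q)   — complement / identity
= ¬s ∨ ¬¬¬(q ∧ q ∨ q ∧ ¬q)   — distribution
= ¬s ∨ ¬¬¬q   — distribution
= ¬s ∨ ¬q   — double negation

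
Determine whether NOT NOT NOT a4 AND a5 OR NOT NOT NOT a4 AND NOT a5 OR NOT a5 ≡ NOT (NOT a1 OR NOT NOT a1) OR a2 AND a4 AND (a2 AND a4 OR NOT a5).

No

E1: NOT NOT NOT a4 AND a5 OR NOT NOT NOT a4 AND NOT a5 OR NOT a5
    = NOT NOT NOT a4 OR NOT a5
    = NOT a4 OR NOT a5
E2: NOT (NOT a1 OR NOT NOT a1) OR a2 AND a4 AND (a2 AND a4 OR NOT a5)
    = NOT (NOT a1 OR NOT NOT a1) OR a2 AND a4
    = a1 AND NOT a1 OR a2 AND a4
    = a2 AND a4
These differ: at a1=0, a2=1, a4=0, a5=0, E1 = 1 but E2 = 0.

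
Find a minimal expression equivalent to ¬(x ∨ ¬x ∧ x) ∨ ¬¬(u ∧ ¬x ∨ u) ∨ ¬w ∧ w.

¬(x ∨ ¬x ∧ x) ∨ ¬¬(u ∧ ¬x ∨ u) ∨ ¬w ∧ w
= ¬(x ∨ ¬x ∧ x) ∨ ¬¬(u ∧ ¬x ∨ u)   (complement / identity)
= ¬(x ∨ ¬x ∧ x) ∨ ¬¬u   (absorption)
= ¬x ∨ ¬¬u   (complement / identity)
= ¬x ∨ u   (double negation)

¬x ∨ u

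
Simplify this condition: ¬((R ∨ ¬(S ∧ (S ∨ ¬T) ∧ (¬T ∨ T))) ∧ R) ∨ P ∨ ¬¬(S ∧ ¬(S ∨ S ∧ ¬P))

¬((R ∨ ¬(S ∧ (S ∨ ¬T) ∧ (¬T ∨ T))) ∧ R) ∨ P ∨ ¬¬(S ∧ ¬(S ∨ S ∧ ¬P))
= ¬((R ∨ ¬(S ∧ (S ∨ ¬T) ∧ (¬T ∨ T))) ∧ R) ∨ P ∨ ¬¬(S ∧ ¬S)   [absorption]
= ¬((R ∨ ¬(S ∧ (S ∨ ¬T) ∧ (¬T ∨ T))) ∧ R) ∨ P ∨ S ∧ ¬S   [double negation]
= ¬((R ∨ ¬(S ∧ (S ∨ ¬T))) ∧ R) ∨ P ∨ S ∧ ¬S   [complement / identity]
= ¬((R ∨ ¬S) ∧ R) ∨ P ∨ S ∧ ¬S   [absorption]
= ¬R ∨ P ∨ S ∧ ¬S   [absorption]
= ¬R ∨ P   [complement / identity]

¬R ∨ P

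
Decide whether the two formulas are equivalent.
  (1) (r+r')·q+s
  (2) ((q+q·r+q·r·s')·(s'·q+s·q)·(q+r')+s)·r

No

E1: (r+r')·q+s
    = q+s   (complement / identity)
E2: ((q+q·r+q·r·s')·(s'·q+s·q)·(q+r')+s)·r
    = ((q+q·r)·(s'·q+s·q)·(q+r')+s)·r   (absorption)
    = ((q+q·r)·q·(q+r')+s)·r   (distribution)
    = (q·q·(q+r')+s)·r   (absorption)
    = (q·(q+r')+s)·r   (idempotence)
    = (q+s)·r   (absorption)
These differ: at q=1, r=0, s=1, E1 = 1 but E2 = 0.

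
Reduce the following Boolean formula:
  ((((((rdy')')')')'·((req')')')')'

((((((rdy')')')')'·((req')')')')'
= ((((rdy')')'·((req')')')')'
= ((rdy')'+(req')')'
= rdy'·req'

rdy'·req'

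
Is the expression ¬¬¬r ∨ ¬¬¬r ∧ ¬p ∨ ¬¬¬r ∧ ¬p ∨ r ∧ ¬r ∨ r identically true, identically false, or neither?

identically true

¬¬¬r ∨ ¬¬¬r ∧ ¬p ∨ ¬¬¬r ∧ ¬p ∨ r ∧ ¬r ∨ r
= ¬¬¬r ∨ ¬¬¬r ∧ ¬p ∨ r ∧ ¬r ∨ r
= ¬¬¬r ∨ ¬¬¬r ∧ ¬p ∨ r
= ¬¬¬r ∨ r
= ¬r ∨ r
= True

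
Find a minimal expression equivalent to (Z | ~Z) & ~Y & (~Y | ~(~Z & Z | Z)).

~Y

(Z | ~Z) & ~Y & (~Y | ~(~Z & Z | Z))
= ~Y & (~Y | ~(~Z & Z | Z))   [complement / identity]
= ~Y & (~Y | ~Z)   [complement / identity]
= ~Y   [absorption]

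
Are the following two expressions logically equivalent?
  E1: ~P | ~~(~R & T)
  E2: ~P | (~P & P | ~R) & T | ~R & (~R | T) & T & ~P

Yes

E1: ~P | ~~(~R & T)
    = ~P | ~R & T
E2: ~P | (~P & P | ~R) & T | ~R & (~R | T) & T & ~P
    = ~P | (~P & P | ~R) & T | ~R & T & ~P
    = ~P | ~R & T | ~R & T & ~P
    = ~P | ~R & T
Both reduce to ~P | ~R & T, so they are equivalent.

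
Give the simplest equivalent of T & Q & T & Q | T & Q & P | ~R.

T & Q | ~R

T & Q & T & Q | T & Q & P | ~R
= (T & Q | P) & T & Q | ~R   (distribution)
= T & Q | ~R   (absorption)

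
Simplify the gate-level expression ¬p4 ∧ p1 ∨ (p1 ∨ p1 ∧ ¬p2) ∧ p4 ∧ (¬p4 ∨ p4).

p1

¬p4 ∧ p1 ∨ (p1 ∨ p1 ∧ ¬p2) ∧ p4 ∧ (¬p4 ∨ p4)
= ¬p4 ∧ p1 ∨ p1 ∧ p4 ∧ (¬p4 ∨ p4)
= ¬p4 ∧ p1 ∨ p1 ∧ p4
= p1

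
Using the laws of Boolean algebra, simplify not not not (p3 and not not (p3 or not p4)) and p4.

not p3 and p4

not not not (p3 and not not (p3 or not p4)) and p4
= not not not (p3 and (p3 or not p4)) and p4
= not not not p3 and p4
= not p3 and p4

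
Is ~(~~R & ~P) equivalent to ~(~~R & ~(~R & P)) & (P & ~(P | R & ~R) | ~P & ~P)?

No

E1: ~(~~R & ~P)
    = ~R | P
E2: ~(~~R & ~(~R & P)) & (P & ~(P | R & ~R) | ~P & ~P)
    = ~(~~R & ~(~R & P)) & (P & ~P | ~P & ~P)
    = (~R | ~R & P) & (P & ~P | ~P & ~P)
    = ~R & (P & ~P | ~P & ~P)
    = ~R & ~P
These differ: at P=1, R=0, E1 = 1 but E2 = 0.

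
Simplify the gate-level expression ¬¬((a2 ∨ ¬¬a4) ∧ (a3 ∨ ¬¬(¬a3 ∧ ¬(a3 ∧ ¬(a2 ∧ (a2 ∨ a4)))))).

¬¬((a2 ∨ ¬¬a4) ∧ (a3 ∨ ¬¬(¬a3 ∧ ¬(a3 ∧ ¬(a2 ∧ (a2 ∨ a4))))))
= ¬¬((a2 ∨ ¬¬a4) ∧ (a3 ∨ ¬¬(¬a3 ∧ ¬(a3 ∧ ¬a2))))   [absorption]
= ¬¬((a2 ∨ ¬¬a4) ∧ (a3 ∨ ¬(a3 ∨ a3 ∧ ¬a2)))   [De Morgan]
= (a2 ∨ ¬¬a4) ∧ (a3 ∨ ¬(a3 ∨ a3 ∧ ¬a2))   [double negation]
= (a2 ∨ a4) ∧ (a3 ∨ ¬(a3 ∨ a3 ∧ ¬a2))   [double negation]
= (a2 ∨ a4) ∧ (a3 ∨ ¬a3)   [absorption]
= a2 ∨ a4   [complement / identity]

a2 ∨ a4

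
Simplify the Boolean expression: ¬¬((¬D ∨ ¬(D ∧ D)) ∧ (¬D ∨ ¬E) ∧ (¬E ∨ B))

¬D ∧ (¬E ∨ B)

¬¬((¬D ∨ ¬(D ∧ D)) ∧ (¬D ∨ ¬E) ∧ (¬E ∨ B))
= ¬¬((¬D ∨ ¬D) ∧ (¬D ∨ ¬E) ∧ (¬E ∨ B))   — idempotence
= ¬¬((¬D ∨ ¬D ∧ ¬E) ∧ (¬E ∨ B))   — distribution
= ¬¬(¬D ∧ (¬E ∨ B))   — absorption
= ¬D ∧ (¬E ∨ B)   — double negation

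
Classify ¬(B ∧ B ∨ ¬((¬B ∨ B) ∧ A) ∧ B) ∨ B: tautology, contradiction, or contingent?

tautology

¬(B ∧ B ∨ ¬((¬B ∨ B) ∧ A) ∧ B) ∨ B
= ¬((B ∨ ¬((¬B ∨ B) ∧ A)) ∧ B) ∨ B   [distribution]
= ¬((B ∨ ¬A) ∧ B) ∨ B   [complement / identity]
= ¬B ∨ B   [absorption]
= True   [complement]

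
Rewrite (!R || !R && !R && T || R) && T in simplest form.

(!R || !R && !R && T || R) && T
= (!R || !R && T || R) && T   [idempotence]
= (!R || R) && T   [absorption]
= T   [complement / identity]

T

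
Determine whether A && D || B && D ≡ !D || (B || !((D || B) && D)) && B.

No

E1: A && D || B && D
    = D && (A || B)   — distribution
E2: !D || (B || !((D || B) && D)) && B
    = !D || (B || !D) && B   — absorption
    = !D || B   — absorption
These differ: at A=0, B=0, D=0, E1 = 0 but E2 = 1.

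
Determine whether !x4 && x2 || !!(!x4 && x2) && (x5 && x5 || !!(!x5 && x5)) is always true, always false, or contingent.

contingent

!x4 && x2 || !!(!x4 && x2) && (x5 && x5 || !!(!x5 && x5))
= !x4 && x2 || !!(!x4 && x2) && (x5 && x5 || !x5 && x5)   [double negation]
= !x4 && x2 || !!(!x4 && x2) && x5   [distribution]
= !x4 && x2 || !x4 && x2 && x5   [double negation]
= !x4 && x2   [absorption]
This depends on x2, x4, so it is not a constant.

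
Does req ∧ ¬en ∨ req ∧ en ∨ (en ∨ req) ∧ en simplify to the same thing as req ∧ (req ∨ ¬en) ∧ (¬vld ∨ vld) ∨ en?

E1: req ∧ ¬en ∨ req ∧ en ∨ (en ∨ req) ∧ en
    = req ∨ (en ∨ req) ∧ en   [distribution]
    = req ∨ en   [absorption]
E2: req ∧ (req ∨ ¬en) ∧ (¬vld ∨ vld) ∨ en
    = req ∧ (¬vld ∨ vld) ∨ en   [absorption]
    = req ∨ en   [complement / identity]
Both reduce to req ∨ en, so they are equivalent.

Yes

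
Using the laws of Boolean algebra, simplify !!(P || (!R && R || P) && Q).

P

!!(P || (!R && R || P) && Q)
= !!(P || P && Q)   — complement / identity
= P || P && Q   — double negation
= P   — absorption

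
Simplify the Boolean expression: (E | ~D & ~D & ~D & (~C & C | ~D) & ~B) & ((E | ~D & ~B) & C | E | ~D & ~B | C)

E | ~D & ~B

(E | ~D & ~D & ~D & (~C & C | ~D) & ~B) & ((E | ~D & ~B) & C | E | ~D & ~B | C)
= (E | ~D & ~D & ~D & ~D & ~B) & ((E | ~D & ~B) & C | E | ~D & ~B | C)   [complement / identity]
= (E | ~D & ~D & ~B) & ((E | ~D & ~B) & C | E | ~D & ~B | C)   [idempotence]
= (E | ~D & ~D & ~B) & (E | ~D & ~B | C)   [absorption]
= (E | ~D & ~B) & (E | ~D & ~B | C)   [idempotence]
= E | ~D & ~B   [absorption]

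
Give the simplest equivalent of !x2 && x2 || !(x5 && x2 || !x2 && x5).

!x5

!x2 && x2 || !(x5 && x2 || !x2 && x5)
= !(x5 && x2 || !x2 && x5)   (complement / identity)
= !x5   (distribution)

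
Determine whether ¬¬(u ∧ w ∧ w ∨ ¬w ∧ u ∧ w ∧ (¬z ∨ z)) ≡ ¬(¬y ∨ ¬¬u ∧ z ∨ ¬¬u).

E1: ¬¬(u ∧ w ∧ w ∨ ¬w ∧ u ∧ w ∧ (¬z ∨ z))
    = ¬¬(u ∧ w ∧ w ∨ ¬w ∧ u ∧ w)   — complement / identity
    = ¬¬(u ∧ w)   — distribution
    = u ∧ w   — double negation
E2: ¬(¬y ∨ ¬¬u ∧ z ∨ ¬¬u)
    = ¬(¬y ∨ ¬¬u)   — absorption
    = y ∧ ¬u   — De Morgan
These differ: at u=0, w=1, y=1, z=0, E1 = 0 but E2 = 1.

No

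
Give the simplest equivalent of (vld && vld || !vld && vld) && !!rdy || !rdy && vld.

vld

(vld && vld || !vld && vld) && !!rdy || !rdy && vld
= vld && !!rdy || !rdy && vld   (distribution)
= vld && (!!rdy || !rdy)   (distribution)
= vld && (rdy || !rdy)   (double negation)
= vld   (complement / identity)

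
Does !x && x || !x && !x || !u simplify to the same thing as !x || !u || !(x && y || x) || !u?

Yes

E1: !x && x || !x && !x || !u
    = !x || !u   (distribution)
E2: !x || !u || !(x && y || x) || !u
    = !x || !u || !x || !u   (absorption)
    = !x || !u   (idempotence)
Both reduce to !x || !u, so they are equivalent.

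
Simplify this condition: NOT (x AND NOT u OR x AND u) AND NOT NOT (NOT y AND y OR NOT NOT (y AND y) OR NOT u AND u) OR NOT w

NOT (x AND NOT u OR x AND u) AND NOT NOT (NOT y AND y OR NOT NOT (y AND y) OR NOT u AND u) OR NOT w
= NOT (x AND NOT u OR x AND u) AND NOT NOT (NOT y AND y OR y AND y OR NOT u AND u) OR NOT w   [double negation]
= NOT (x AND NOT u OR x AND u) AND NOT NOT (NOT y AND y OR y AND y) OR NOT w   [complement / identity]
= NOT x AND NOT NOT (NOT y AND y OR y AND y) OR NOT w   [distribution]
= NOT x AND NOT NOT y OR NOT w   [distribution]
= NOT x AND y OR NOT w   [double negation]

NOT x AND y OR NOT w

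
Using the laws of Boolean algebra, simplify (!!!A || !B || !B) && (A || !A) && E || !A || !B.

(!!!A || !B || !B) && (A || !A) && E || !A || !B
= (!A || !B || !B) && (A || !A) && E || !A || !B   (double negation)
= (!A || !B) && (A || !A) && E || !A || !B   (idempotence)
= (!A || !B) && E || !A || !B   (complement / identity)
= !A || !B   (absorption)

!A || !B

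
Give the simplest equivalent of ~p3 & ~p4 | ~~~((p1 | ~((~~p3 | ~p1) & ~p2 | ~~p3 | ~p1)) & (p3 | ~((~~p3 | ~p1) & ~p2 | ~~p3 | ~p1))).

~p3 & ~p4 | ~~~((p1 | ~((~~p3 | ~p1) & ~p2 | ~~p3 | ~p1)) & (p3 | ~((~~p3 | ~p1) & ~p2 | ~~p3 | ~p1)))
= ~p3 & ~p4 | ~~~(p1 & p3 | ~((~~p3 | ~p1) & ~p2 | ~~p3 | ~p1))   — distribution
= ~p3 & ~p4 | ~(p1 & p3 | ~((~~p3 | ~p1) & ~p2 | ~~p3 | ~p1))   — double negation
= ~p3 & ~p4 | ~(p1 & p3 | ~(~~p3 | ~p1))   — absorption
= ~p3 & ~p4 | ~(p1 & p3 | ~p3 & p1)   — De Morgan
= ~p3 & ~p4 | ~p1   — distribution

~p3 & ~p4 | ~p1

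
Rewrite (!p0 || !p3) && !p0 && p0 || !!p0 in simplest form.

p0

(!p0 || !p3) && !p0 && p0 || !!p0
= !p0 && p0 || !!p0   — absorption
= !!p0   — complement / identity
= p0   — double negation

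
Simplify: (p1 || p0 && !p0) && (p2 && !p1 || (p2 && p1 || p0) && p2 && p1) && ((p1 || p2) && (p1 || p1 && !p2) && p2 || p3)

p1 && p2

(p1 || p0 && !p0) && (p2 && !p1 || (p2 && p1 || p0) && p2 && p1) && ((p1 || p2) && (p1 || p1 && !p2) && p2 || p3)
= (p1 || p0 && !p0) && (p2 && !p1 || p2 && p1) && ((p1 || p2) && (p1 || p1 && !p2) && p2 || p3)   [absorption]
= (p1 || p0 && !p0) && (p2 && !p1 || p2 && p1) && ((p1 || p2) && p1 && p2 || p3)   [absorption]
= (p1 || p0 && !p0) && (p2 && !p1 || p2 && p1) && (p1 && p2 || p3)   [absorption]
= p1 && (p2 && !p1 || p2 && p1) && (p1 && p2 || p3)   [complement / identity]
= p1 && p2 && (p1 && p2 || p3)   [distribution]
= p1 && p2   [absorption]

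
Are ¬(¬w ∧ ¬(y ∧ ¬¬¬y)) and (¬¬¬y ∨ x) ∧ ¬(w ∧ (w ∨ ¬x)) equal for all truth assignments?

E1: ¬(¬w ∧ ¬(y ∧ ¬¬¬y))
    = w ∨ y ∧ ¬¬¬y   — De Morgan
    = w ∨ y ∧ ¬y   — double negation
    = w   — complement / identity
E2: (¬¬¬y ∨ x) ∧ ¬(w ∧ (w ∨ ¬x))
    = (¬¬¬y ∨ x) ∧ ¬w   — absorption
    = (¬y ∨ x) ∧ ¬w   — double negation
These differ: at w=1, x=1, y=0, E1 = 1 but E2 = 0.

No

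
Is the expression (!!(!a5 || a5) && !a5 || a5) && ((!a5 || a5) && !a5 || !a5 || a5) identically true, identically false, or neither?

identically true

(!!(!a5 || a5) && !a5 || a5) && ((!a5 || a5) && !a5 || !a5 || a5)
= ((!a5 || a5) && !a5 || a5) && ((!a5 || a5) && !a5 || !a5 || a5)   — double negation
= a5 && (!a5 || a5) || (!a5 || a5) && !a5   — distribution
= !a5 || a5   — distribution
= true   — complement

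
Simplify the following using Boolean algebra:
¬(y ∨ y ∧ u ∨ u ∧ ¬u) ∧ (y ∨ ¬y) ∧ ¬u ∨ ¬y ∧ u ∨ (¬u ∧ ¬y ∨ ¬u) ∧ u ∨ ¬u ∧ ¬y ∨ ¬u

¬y ∨ ¬u

¬(y ∨ y ∧ u ∨ u ∧ ¬u) ∧ (y ∨ ¬y) ∧ ¬u ∨ ¬y ∧ u ∨ (¬u ∧ ¬y ∨ ¬u) ∧ u ∨ ¬u ∧ ¬y ∨ ¬u
= ¬(y ∨ y ∧ u ∨ u ∧ ¬u) ∧ ¬u ∨ ¬y ∧ u ∨ (¬u ∧ ¬y ∨ ¬u) ∧ u ∨ ¬u ∧ ¬y ∨ ¬u   (complement / identity)
= ¬(y ∨ u ∧ ¬u) ∧ ¬u ∨ ¬y ∧ u ∨ (¬u ∧ ¬y ∨ ¬u) ∧ u ∨ ¬u ∧ ¬y ∨ ¬u   (absorption)
= ¬y ∧ ¬u ∨ ¬y ∧ u ∨ (¬u ∧ ¬y ∨ ¬u) ∧ u ∨ ¬u ∧ ¬y ∨ ¬u   (complement / identity)
= ¬y ∨ (¬u ∧ ¬y ∨ ¬u) ∧ u ∨ ¬u ∧ ¬y ∨ ¬u   (distribution)
= ¬y ∨ ¬u ∧ ¬y ∨ ¬u   (absorption)
= ¬y ∨ ¬u   (absorption)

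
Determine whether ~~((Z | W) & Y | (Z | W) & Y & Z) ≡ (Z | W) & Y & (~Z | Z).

Yes

E1: ~~((Z | W) & Y | (Z | W) & Y & Z)
    = (Z | W) & Y | (Z | W) & Y & Z   — double negation
    = (Z | W) & Y   — absorption
E2: (Z | W) & Y & (~Z | Z)
    = (Z | W) & Y   — complement / identity
Both reduce to (Z | W) & Y, so they are equivalent.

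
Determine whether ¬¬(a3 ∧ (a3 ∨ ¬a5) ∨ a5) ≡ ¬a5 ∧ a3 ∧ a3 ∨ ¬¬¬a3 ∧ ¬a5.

E1: ¬¬(a3 ∧ (a3 ∨ ¬a5) ∨ a5)
    = ¬¬(a3 ∨ a5)   — absorption
    = a3 ∨ a5   — double negation
E2: ¬a5 ∧ a3 ∧ a3 ∨ ¬¬¬a3 ∧ ¬a5
    = ¬a5 ∧ a3 ∧ a3 ∨ ¬a3 ∧ ¬a5   — double negation
    = ¬a5 ∧ a3 ∨ ¬a3 ∧ ¬a5   — idempotence
    = ¬a5   — distribution
These differ: at a3=0, a5=1, E1 = 1 but E2 = 0.

No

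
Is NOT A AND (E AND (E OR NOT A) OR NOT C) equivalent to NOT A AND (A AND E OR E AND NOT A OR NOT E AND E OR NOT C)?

Yes

E1: NOT A AND (E AND (E OR NOT A) OR NOT C)
    = NOT A AND (E OR NOT C)   [absorption]
E2: NOT A AND (A AND E OR E AND NOT A OR NOT E AND E OR NOT C)
    = NOT A AND (E OR NOT E AND E OR NOT C)   [distribution]
    = NOT A AND (E OR NOT C)   [complement / identity]
Both reduce to NOT A AND (E OR NOT C), so they are equivalent.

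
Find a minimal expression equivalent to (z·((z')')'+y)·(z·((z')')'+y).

(z·((z')')'+y)·(z·((z')')'+y)
= z·((z')')'+y   (idempotence)
= z·z'+y   (double negation)
= y   (complement / identity)

y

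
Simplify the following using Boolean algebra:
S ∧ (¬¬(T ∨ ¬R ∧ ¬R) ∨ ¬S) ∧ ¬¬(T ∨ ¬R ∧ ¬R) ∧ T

S ∧ T

S ∧ (¬¬(T ∨ ¬R ∧ ¬R) ∨ ¬S) ∧ ¬¬(T ∨ ¬R ∧ ¬R) ∧ T
= S ∧ ¬¬(T ∨ ¬R ∧ ¬R) ∧ T   [absorption]
= S ∧ (T ∨ ¬R ∧ ¬R) ∧ T   [double negation]
= S ∧ (T ∨ ¬R) ∧ T   [idempotence]
= S ∧ T   [absorption]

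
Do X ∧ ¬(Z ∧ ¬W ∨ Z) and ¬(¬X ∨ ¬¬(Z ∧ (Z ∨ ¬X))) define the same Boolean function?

Yes

E1: X ∧ ¬(Z ∧ ¬W ∨ Z)
    = X ∧ ¬Z   — absorption
E2: ¬(¬X ∨ ¬¬(Z ∧ (Z ∨ ¬X)))
    = ¬(¬X ∨ ¬¬Z)   — absorption
    = X ∧ ¬Z   — De Morgan
Both reduce to X ∧ ¬Z, so they are equivalent.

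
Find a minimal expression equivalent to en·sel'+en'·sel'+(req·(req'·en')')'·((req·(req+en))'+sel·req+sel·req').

sel'+req'

en·sel'+en'·sel'+(req·(req'·en')')'·((req·(req+en))'+sel·req+sel·req')
= en·sel'+en'·sel'+(req·(req+en))'·((req·(req+en))'+sel·req+sel·req')   (De Morgan)
= en·sel'+en'·sel'+(req·(req+en))'·((req·(req+en))'+sel)   (distribution)
= en·sel'+en'·sel'+(req·(req+en))'   (absorption)
= en·sel'+en'·sel'+req'   (absorption)
= sel'+req'   (distribution)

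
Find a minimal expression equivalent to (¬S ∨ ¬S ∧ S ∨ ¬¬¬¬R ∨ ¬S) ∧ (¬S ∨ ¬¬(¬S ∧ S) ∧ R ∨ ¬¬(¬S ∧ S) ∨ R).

¬S ∨ R

(¬S ∨ ¬S ∧ S ∨ ¬¬¬¬R ∨ ¬S) ∧ (¬S ∨ ¬¬(¬S ∧ S) ∧ R ∨ ¬¬(¬S ∧ S) ∨ R)
= (¬S ∨ ¬S ∧ S ∨ ¬¬¬¬R ∨ ¬S) ∧ (¬S ∨ ¬¬(¬S ∧ S) ∨ R)   [absorption]
= (¬S ∨ ¬S ∧ S ∨ ¬¬¬¬R ∨ ¬S) ∧ (¬S ∨ ¬S ∧ S ∨ R)   [double negation]
= (¬S ∨ ¬S ∧ S ∨ ¬¬R ∨ ¬S) ∧ (¬S ∨ ¬S ∧ S ∨ R)   [double negation]
= (¬S ∨ ¬S ∧ S ∨ R ∨ ¬S) ∧ (¬S ∨ ¬S ∧ S ∨ R)   [double negation]
= ¬S ∨ ¬S ∧ S ∨ R   [absorption]
= ¬S ∨ R   [complement / identity]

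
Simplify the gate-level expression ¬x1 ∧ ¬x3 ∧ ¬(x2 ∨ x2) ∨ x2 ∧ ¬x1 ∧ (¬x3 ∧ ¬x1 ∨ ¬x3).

¬x1 ∧ ¬x3 ∧ ¬(x2 ∨ x2) ∨ x2 ∧ ¬x1 ∧ (¬x3 ∧ ¬x1 ∨ ¬x3)
= ¬x1 ∧ ¬x3 ∧ ¬(x2 ∨ x2) ∨ x2 ∧ ¬x1 ∧ ¬x3   (absorption)
= ¬x1 ∧ ¬x3 ∧ ¬x2 ∨ x2 ∧ ¬x1 ∧ ¬x3   (idempotence)
= ¬x1 ∧ ¬x3   (distribution)

¬x1 ∧ ¬x3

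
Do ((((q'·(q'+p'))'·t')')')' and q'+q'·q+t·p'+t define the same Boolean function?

Yes

E1: ((((q'·(q'+p'))'·t')')')'
    = ((q'·(q'+p')+t)')'   [De Morgan]
    = ((q'+t)')'   [absorption]
    = q'+t   [double negation]
E2: q'+q'·q+t·p'+t
    = q'+t·p'+t   [complement / identity]
    = q'+t   [absorption]
Both reduce to q'+t, so they are equivalent.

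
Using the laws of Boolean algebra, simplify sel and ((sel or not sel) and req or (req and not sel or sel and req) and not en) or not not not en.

sel and req or not en

sel and ((sel or not sel) and req or (req and not sel or sel and req) and not en) or not not not en
= sel and ((sel or not sel) and req or req and not en) or not not not en
= sel and (req or req and not en) or not not not en
= sel and (req or req and not en) or not en
= sel and req or not en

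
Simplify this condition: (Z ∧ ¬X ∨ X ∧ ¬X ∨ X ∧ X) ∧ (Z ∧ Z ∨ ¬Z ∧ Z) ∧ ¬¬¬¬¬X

(Z ∧ ¬X ∨ X ∧ ¬X ∨ X ∧ X) ∧ (Z ∧ Z ∨ ¬Z ∧ Z) ∧ ¬¬¬¬¬X
= (Z ∧ ¬X ∨ X ∧ ¬X ∨ X ∧ X) ∧ (Z ∧ Z ∨ ¬Z ∧ Z) ∧ ¬¬¬X   — double negation
= (Z ∧ ¬X ∨ X) ∧ (Z ∧ Z ∨ ¬Z ∧ Z) ∧ ¬¬¬X   — distribution
= (Z ∧ ¬X ∨ X) ∧ Z ∧ ¬¬¬X   — distribution
= (Z ∧ ¬X ∨ X) ∧ Z ∧ ¬X   — double negation
= Z ∧ ¬X   — absorption

Z ∧ ¬X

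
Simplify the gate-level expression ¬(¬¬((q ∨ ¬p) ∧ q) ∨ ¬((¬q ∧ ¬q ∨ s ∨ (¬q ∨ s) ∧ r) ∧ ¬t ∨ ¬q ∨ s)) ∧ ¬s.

¬(¬¬((q ∨ ¬p) ∧ q) ∨ ¬((¬q ∧ ¬q ∨ s ∨ (¬q ∨ s) ∧ r) ∧ ¬t ∨ ¬q ∨ s)) ∧ ¬s
= ¬(¬¬((q ∨ ¬p) ∧ q) ∨ ¬((¬q ∨ s ∨ (¬q ∨ s) ∧ r) ∧ ¬t ∨ ¬q ∨ s)) ∧ ¬s   — idempotence
= ¬((q ∨ ¬p) ∧ q) ∧ ((¬q ∨ s ∨ (¬q ∨ s) ∧ r) ∧ ¬t ∨ ¬q ∨ s) ∧ ¬s   — De Morgan
= ¬q ∧ ((¬q ∨ s ∨ (¬q ∨ s) ∧ r) ∧ ¬t ∨ ¬q ∨ s) ∧ ¬s   — absorption
= ¬q ∧ ((¬q ∨ s) ∧ ¬t ∨ ¬q ∨ s) ∧ ¬s   — absorption
= ¬q ∧ (¬q ∨ s) ∧ ¬s   — absorption
= ¬q ∧ ¬s   — absorption

¬q ∧ ¬s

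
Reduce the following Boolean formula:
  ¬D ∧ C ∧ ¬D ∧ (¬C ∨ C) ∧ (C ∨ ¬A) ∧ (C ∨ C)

¬D ∧ C

¬D ∧ C ∧ ¬D ∧ (¬C ∨ C) ∧ (C ∨ ¬A) ∧ (C ∨ C)
= ¬D ∧ C ∧ ¬D ∧ (C ∨ ¬A) ∧ (C ∨ C)   (complement / identity)
= ¬D ∧ C ∧ ¬D ∧ (C ∨ ¬A) ∧ C   (idempotence)
= ¬D ∧ C ∧ ¬D ∧ C   (absorption)
= ¬D ∧ C   (idempotence)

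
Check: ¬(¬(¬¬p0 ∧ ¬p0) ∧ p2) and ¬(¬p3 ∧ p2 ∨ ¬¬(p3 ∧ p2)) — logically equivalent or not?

E1: ¬(¬(¬¬p0 ∧ ¬p0) ∧ p2)
    = ¬((¬p0 ∨ p0) ∧ p2)
    = ¬p2
E2: ¬(¬p3 ∧ p2 ∨ ¬¬(p3 ∧ p2))
    = ¬(¬p3 ∧ p2 ∨ p3 ∧ p2)
    = ¬p2
Both reduce to ¬p2, so they are equivalent.

Yes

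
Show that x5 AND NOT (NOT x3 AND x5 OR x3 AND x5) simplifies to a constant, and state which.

FALSE

x5 AND NOT (NOT x3 AND x5 OR x3 AND x5)
= x5 AND NOT x5
= FALSE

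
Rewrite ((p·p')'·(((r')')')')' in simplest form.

((p·p')'·(((r')')')')'
= ((p·p')'·(r')')'   (double negation)
= p·p'+r'   (De Morgan)
= r'   (complement / identity)

r'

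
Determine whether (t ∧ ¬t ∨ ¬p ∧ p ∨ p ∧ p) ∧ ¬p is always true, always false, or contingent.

(t ∧ ¬t ∨ ¬p ∧ p ∨ p ∧ p) ∧ ¬p
= (¬p ∧ p ∨ p ∧ p) ∧ ¬p   [complement / identity]
= p ∧ ¬p   [distribution]
= False   [complement]

always false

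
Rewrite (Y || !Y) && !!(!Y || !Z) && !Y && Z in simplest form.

(Y || !Y) && !!(!Y || !Z) && !Y && Z
= (Y || !Y) && (!Y || !Z) && !Y && Z   (double negation)
= (!Y || !Z) && !Y && Z   (complement / identity)
= !Y && Z   (absorption)

!Y && Z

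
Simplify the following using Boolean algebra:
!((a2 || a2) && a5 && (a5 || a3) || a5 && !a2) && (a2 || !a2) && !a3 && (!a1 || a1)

!a5 && !a3

!((a2 || a2) && a5 && (a5 || a3) || a5 && !a2) && (a2 || !a2) && !a3 && (!a1 || a1)
= !((a2 || a2) && a5 || a5 && !a2) && (a2 || !a2) && !a3 && (!a1 || a1)
= !(a2 && a5 || a5 && !a2) && (a2 || !a2) && !a3 && (!a1 || a1)
= !a5 && (a2 || !a2) && !a3 && (!a1 || a1)
= !a5 && (a2 || !a2) && !a3
= !a5 && !a3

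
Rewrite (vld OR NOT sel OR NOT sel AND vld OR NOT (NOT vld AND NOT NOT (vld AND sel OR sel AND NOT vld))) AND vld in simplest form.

(vld OR NOT sel OR NOT sel AND vld OR NOT (NOT vld AND NOT NOT (vld AND sel OR sel AND NOT vld))) AND vld
= (vld OR NOT sel OR NOT sel AND vld OR NOT (NOT vld AND NOT NOT sel)) AND vld   — distribution
= (vld OR NOT sel OR NOT sel AND vld OR vld OR NOT sel) AND vld   — De Morgan
= (vld OR NOT sel OR vld OR NOT sel) AND vld   — absorption
= (vld OR NOT sel) AND vld   — idempotence
= vld   — absorption

vld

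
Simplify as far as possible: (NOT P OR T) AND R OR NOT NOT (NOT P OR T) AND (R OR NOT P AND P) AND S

R AND (NOT P OR T)

(NOT P OR T) AND R OR NOT NOT (NOT P OR T) AND (R OR NOT P AND P) AND S
= (NOT P OR T) AND R OR (NOT P OR T) AND (R OR NOT P AND P) AND S   [double negation]
= (R OR (R OR NOT P AND P) AND S) AND (NOT P OR T)   [distribution]
= (R OR R AND S) AND (NOT P OR T)   [complement / identity]
= R AND (NOT P OR T)   [absorption]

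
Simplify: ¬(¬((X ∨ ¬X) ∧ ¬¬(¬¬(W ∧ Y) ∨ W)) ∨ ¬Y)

W ∧ Y

¬(¬((X ∨ ¬X) ∧ ¬¬(¬¬(W ∧ Y) ∨ W)) ∨ ¬Y)
= ¬(¬((X ∨ ¬X) ∧ ¬¬(W ∧ Y ∨ W)) ∨ ¬Y)   — double negation
= ¬(¬((X ∨ ¬X) ∧ ¬¬W) ∨ ¬Y)   — absorption
= (X ∨ ¬X) ∧ ¬¬W ∧ Y   — De Morgan
= ¬¬W ∧ Y   — complement / identity
= W ∧ Y   — double negation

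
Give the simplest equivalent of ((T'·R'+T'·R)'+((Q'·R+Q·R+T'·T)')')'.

T'·R'

((T'·R'+T'·R)'+((Q'·R+Q·R+T'·T)')')'
= ((T'·R'+T'·R)'+((Q'·R+Q·R)')')'   [complement / identity]
= ((T')'+((Q'·R+Q·R)')')'   [distribution]
= ((T')'+(R')')'   [distribution]
= T'·R'   [De Morgan]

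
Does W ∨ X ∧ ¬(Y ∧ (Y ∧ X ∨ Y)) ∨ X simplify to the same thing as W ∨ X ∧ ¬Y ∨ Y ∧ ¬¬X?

Yes

E1: W ∨ X ∧ ¬(Y ∧ (Y ∧ X ∨ Y)) ∨ X
    = W ∨ X ∧ ¬(Y ∧ Y) ∨ X   [absorption]
    = W ∨ X ∧ ¬Y ∨ X   [idempotence]
    = W ∨ X   [absorption]
E2: W ∨ X ∧ ¬Y ∨ Y ∧ ¬¬X
    = W ∨ X ∧ ¬Y ∨ Y ∧ X   [double negation]
    = W ∨ X   [distribution]
Both reduce to W ∨ X, so they are equivalent.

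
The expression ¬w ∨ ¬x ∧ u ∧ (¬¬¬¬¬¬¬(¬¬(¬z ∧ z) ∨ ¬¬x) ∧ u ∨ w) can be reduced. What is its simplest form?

¬w ∨ ¬x ∧ u

¬w ∨ ¬x ∧ u ∧ (¬¬¬¬¬¬¬(¬¬(¬z ∧ z) ∨ ¬¬x) ∧ u ∨ w)
= ¬w ∨ ¬x ∧ u ∧ (¬¬¬¬¬(¬¬(¬z ∧ z) ∨ ¬¬x) ∧ u ∨ w)   [double negation]
= ¬w ∨ ¬x ∧ u ∧ (¬¬¬¬(¬(¬z ∧ z) ∧ ¬x) ∧ u ∨ w)   [De Morgan]
= ¬w ∨ ¬x ∧ u ∧ (¬¬(¬(¬z ∧ z) ∧ ¬x) ∧ u ∨ w)   [double negation]
= ¬w ∨ ¬x ∧ u ∧ (¬(¬z ∧ z ∨ x) ∧ u ∨ w)   [De Morgan]
= ¬w ∨ ¬x ∧ u ∧ (¬x ∧ u ∨ w)   [complement / identity]
= ¬w ∨ ¬x ∧ u   [absorption]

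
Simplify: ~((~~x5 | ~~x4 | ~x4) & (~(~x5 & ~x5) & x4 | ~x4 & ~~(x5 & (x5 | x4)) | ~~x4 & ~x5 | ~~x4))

~x5 & ~x4

~((~~x5 | ~~x4 | ~x4) & (~(~x5 & ~x5) & x4 | ~x4 & ~~(x5 & (x5 | x4)) | ~~x4 & ~x5 | ~~x4))
= ~((~~x5 | ~~x4 | ~x4) & (~(~x5 & ~x5) & x4 | ~x4 & ~~(x5 & (x5 | x4)) | ~~x4))   — absorption
= ~((~~x5 | ~~x4 | ~x4) & (~(~x5 & ~x5) & x4 | ~x4 & ~~x5 | ~~x4))   — absorption
= ~((~~x5 | ~~x4 | ~x4) & (~~x5 & x4 | ~x4 & ~~x5 | ~~x4))   — idempotence
= ~((~~x5 | ~~x4 | ~x4) & (~~x5 | ~~x4))   — distribution
= ~(~~x5 | ~~x4)   — absorption
= ~x5 & ~x4   — De Morgan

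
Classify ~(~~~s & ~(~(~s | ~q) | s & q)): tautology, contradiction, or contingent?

contingent

~(~~~s & ~(~(~s | ~q) | s & q))
= ~(~~~s & ~(s & q | s & q))   — De Morgan
= ~~s | s & q | s & q   — De Morgan
= s | s & q | s & q   — double negation
= s | s & q   — idempotence
= s   — absorption
This depends on s, so it is not a constant.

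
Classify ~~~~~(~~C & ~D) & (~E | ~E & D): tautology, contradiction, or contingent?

contingent

~~~~~(~~C & ~D) & (~E | ~E & D)
= ~~~(~~C & ~D) & (~E | ~E & D)   (double negation)
= ~(~~C & ~D) & (~E | ~E & D)   (double negation)
= ~(~~C & ~D) & ~E   (absorption)
= (~C | D) & ~E   (De Morgan)
This depends on C, D, E, so it is not a constant.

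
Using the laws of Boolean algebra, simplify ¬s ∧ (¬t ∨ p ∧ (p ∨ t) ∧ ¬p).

¬s ∧ ¬t

¬s ∧ (¬t ∨ p ∧ (p ∨ t) ∧ ¬p)
= ¬s ∧ (¬t ∨ p ∧ ¬p)   (absorption)
= ¬s ∧ ¬t   (complement / identity)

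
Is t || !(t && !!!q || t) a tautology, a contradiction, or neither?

t || !(t && !!!q || t)
= t || !(t && !q || t)   — double negation
= t || !t   — absorption
= true   — complement

tautology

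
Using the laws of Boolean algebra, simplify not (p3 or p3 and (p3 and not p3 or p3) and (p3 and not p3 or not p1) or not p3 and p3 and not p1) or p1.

not (p3 or p3 and (p3 and not p3 or p3) and (p3 and not p3 or not p1) or not p3 and p3 and not p1) or p1
= not (p3 or p3 and (p3 and not p3 or p3 and not p1) or not p3 and p3 and not p1) or p1   — distribution
= not (p3 or p3 and p3 and not p1 or not p3 and p3 and not p1) or p1   — complement / identity
= not (p3 or p3 and not p1) or p1   — distribution
= not p3 or p1   — absorption

not p3 or p1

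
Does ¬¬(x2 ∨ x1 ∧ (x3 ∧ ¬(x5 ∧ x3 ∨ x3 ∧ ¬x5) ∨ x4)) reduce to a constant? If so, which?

¬¬(x2 ∨ x1 ∧ (x3 ∧ ¬(x5 ∧ x3 ∨ x3 ∧ ¬x5) ∨ x4))
= ¬¬(x2 ∨ x1 ∧ (x3 ∧ ¬x3 ∨ x4))   [distribution]
= x2 ∨ x1 ∧ (x3 ∧ ¬x3 ∨ x4)   [double negation]
= x2 ∨ x1 ∧ x4   [complement / identity]
This depends on x1, x2, x4, so it is not a constant.

no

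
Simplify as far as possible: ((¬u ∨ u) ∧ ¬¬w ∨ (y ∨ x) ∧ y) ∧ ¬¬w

w

((¬u ∨ u) ∧ ¬¬w ∨ (y ∨ x) ∧ y) ∧ ¬¬w
= ((¬u ∨ u) ∧ ¬¬w ∨ y) ∧ ¬¬w
= (¬¬w ∨ y) ∧ ¬¬w
= ¬¬w
= w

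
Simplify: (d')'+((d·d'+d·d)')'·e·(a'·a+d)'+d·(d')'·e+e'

d+e'

(d')'+((d·d'+d·d)')'·e·(a'·a+d)'+d·(d')'·e+e'
= (d')'+(d')'·e·(a'·a+d)'+d·(d')'·e+e'
= (d')'+(d')'·e·d'+d·(d')'·e+e'
= (d')'+(d')'·e+e'
= (d')'+e'
= d+e'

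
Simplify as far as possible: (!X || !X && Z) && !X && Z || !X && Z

!X && Z

(!X || !X && Z) && !X && Z || !X && Z
= !X && !X && Z || !X && Z   [absorption]
= !X && Z || !X && Z   [idempotence]
= !X && Z   [idempotence]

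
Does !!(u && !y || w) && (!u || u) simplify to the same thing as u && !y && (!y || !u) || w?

Yes

E1: !!(u && !y || w) && (!u || u)
    = !!(u && !y || w)   [complement / identity]
    = u && !y || w   [double negation]
E2: u && !y && (!y || !u) || w
    = u && !y || w   [absorption]
Both reduce to u && !y || w, so they are equivalent.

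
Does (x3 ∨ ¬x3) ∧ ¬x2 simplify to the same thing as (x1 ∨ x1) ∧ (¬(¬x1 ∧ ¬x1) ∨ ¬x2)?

E1: (x3 ∨ ¬x3) ∧ ¬x2
    = ¬x2
E2: (x1 ∨ x1) ∧ (¬(¬x1 ∧ ¬x1) ∨ ¬x2)
    = (x1 ∨ x1) ∧ (x1 ∨ x1 ∨ ¬x2)
    = x1 ∨ x1
    = x1
These differ: at x1=1, x2=1, x3=0, E1 = 0 but E2 = 1.

No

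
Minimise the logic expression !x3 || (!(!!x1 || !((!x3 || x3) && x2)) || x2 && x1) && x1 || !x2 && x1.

!x3 || x1

!x3 || (!(!!x1 || !((!x3 || x3) && x2)) || x2 && x1) && x1 || !x2 && x1
= !x3 || (!(!!x1 || !x2) || x2 && x1) && x1 || !x2 && x1   [complement / identity]
= !x3 || (!x1 && x2 || x2 && x1) && x1 || !x2 && x1   [De Morgan]
= !x3 || x2 && x1 || !x2 && x1   [distribution]
= !x3 || x1   [distribution]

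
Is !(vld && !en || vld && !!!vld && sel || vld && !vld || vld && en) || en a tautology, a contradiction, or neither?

!(vld && !en || vld && !!!vld && sel || vld && !vld || vld && en) || en
= !(vld && !en || vld && !vld && sel || vld && !vld || vld && en) || en   [double negation]
= !(vld && !en || vld && !vld || vld && en) || en   [absorption]
= !(vld && !en || vld && en) || en   [complement / identity]
= !vld || en   [distribution]
This depends on en, vld, so it is not a constant.

neither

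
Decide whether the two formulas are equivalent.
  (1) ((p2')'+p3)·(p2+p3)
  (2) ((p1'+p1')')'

No

E1: ((p2')'+p3)·(p2+p3)
    = (p2+p3)·(p2+p3)   [double negation]
    = p2+p3   [idempotence]
E2: ((p1'+p1')')'
    = ((p1')')'   [idempotence]
    = p1'   [double negation]
These differ: at p1=1, p2=1, p3=0, E1 = 1 but E2 = 0.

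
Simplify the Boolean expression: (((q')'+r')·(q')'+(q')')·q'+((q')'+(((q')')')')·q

(((q')'+r')·(q')'+(q')')·q'+((q')'+(((q')')')')·q
= (((q')'+r')·(q')'+(q')')·q'+((q')'+(q')')·q   (double negation)
= ((q')'+(q')')·q'+((q')'+(q')')·q   (absorption)
= (q')'+(q')'   (distribution)
= (q')'   (idempotence)
= q   (double negation)

q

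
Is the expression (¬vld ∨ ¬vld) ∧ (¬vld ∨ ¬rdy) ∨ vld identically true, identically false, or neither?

(¬vld ∨ ¬vld) ∧ (¬vld ∨ ¬rdy) ∨ vld
= ¬vld ∧ ¬rdy ∨ ¬vld ∨ vld   [distribution]
= ¬vld ∨ vld   [absorption]
= True   [complement]

identically true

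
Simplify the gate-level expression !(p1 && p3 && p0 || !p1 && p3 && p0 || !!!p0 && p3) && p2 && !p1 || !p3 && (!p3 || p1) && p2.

!p3 && p2

!(p1 && p3 && p0 || !p1 && p3 && p0 || !!!p0 && p3) && p2 && !p1 || !p3 && (!p3 || p1) && p2
= !(p1 && p3 && p0 || !p1 && p3 && p0 || !!!p0 && p3) && p2 && !p1 || !p3 && p2
= !(p1 && p3 && p0 || !p1 && p3 && p0 || !p0 && p3) && p2 && !p1 || !p3 && p2
= !(p3 && p0 || !p0 && p3) && p2 && !p1 || !p3 && p2
= !p3 && p2 && !p1 || !p3 && p2
= !p3 && p2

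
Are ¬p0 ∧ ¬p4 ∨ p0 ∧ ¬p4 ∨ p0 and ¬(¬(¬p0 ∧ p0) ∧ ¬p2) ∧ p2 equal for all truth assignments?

No

E1: ¬p0 ∧ ¬p4 ∨ p0 ∧ ¬p4 ∨ p0
    = ¬p4 ∨ p0   [distribution]
E2: ¬(¬(¬p0 ∧ p0) ∧ ¬p2) ∧ p2
    = (¬p0 ∧ p0 ∨ p2) ∧ p2   [De Morgan]
    = p2 ∧ p2   [complement / identity]
    = p2   [idempotence]
These differ: at p0=0, p2=0, p4=0, E1 = 1 but E2 = 0.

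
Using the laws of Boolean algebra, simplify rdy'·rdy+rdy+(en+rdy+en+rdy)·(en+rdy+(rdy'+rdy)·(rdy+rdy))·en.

rdy'·rdy+rdy+(en+rdy+en+rdy)·(en+rdy+(rdy'+rdy)·(rdy+rdy))·en
= rdy'·rdy+rdy+(en+rdy+en+rdy)·(en+rdy+rdy+rdy'·rdy)·en   — distribution
= rdy'·rdy+rdy+(en+rdy+en+rdy)·(en+rdy+rdy)·en   — complement / identity
= rdy'·rdy+rdy+((en+rdy)·rdy+en+rdy)·en   — distribution
= rdy'·rdy+rdy+(en+rdy)·en   — absorption
= rdy'·rdy+rdy+en   — absorption
= rdy+en   — complement / identity

rdy+en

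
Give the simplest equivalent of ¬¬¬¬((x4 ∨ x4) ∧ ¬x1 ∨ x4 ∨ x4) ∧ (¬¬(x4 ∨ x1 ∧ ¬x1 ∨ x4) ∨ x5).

x4

¬¬¬¬((x4 ∨ x4) ∧ ¬x1 ∨ x4 ∨ x4) ∧ (¬¬(x4 ∨ x1 ∧ ¬x1 ∨ x4) ∨ x5)
= ¬¬¬¬((x4 ∨ x4) ∧ ¬x1 ∨ x4 ∨ x4) ∧ (¬¬(x4 ∨ x4) ∨ x5)
= ¬¬¬¬(x4 ∨ x4) ∧ (¬¬(x4 ∨ x4) ∨ x5)
= ¬¬(x4 ∨ x4) ∧ (¬¬(x4 ∨ x4) ∨ x5)
= ¬¬(x4 ∨ x4)
= x4 ∨ x4
= x4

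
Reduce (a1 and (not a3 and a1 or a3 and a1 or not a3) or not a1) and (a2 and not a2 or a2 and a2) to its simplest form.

(a1 and (not a3 and a1 or a3 and a1 or not a3) or not a1) and (a2 and not a2 or a2 and a2)
= (a1 and (a1 or not a3) or not a1) and (a2 and not a2 or a2 and a2)   (distribution)
= (a1 or not a1) and (a2 and not a2 or a2 and a2)   (absorption)
= a2 and not a2 or a2 and a2   (complement / identity)
= a2   (distribution)

a2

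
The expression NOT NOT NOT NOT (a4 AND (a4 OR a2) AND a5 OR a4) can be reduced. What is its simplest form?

NOT NOT NOT NOT (a4 AND (a4 OR a2) AND a5 OR a4)
= NOT NOT NOT NOT (a4 AND a5 OR a4)   [absorption]
= NOT NOT NOT NOT a4   [absorption]
= NOT NOT a4   [double negation]
= a4   [double negation]

a4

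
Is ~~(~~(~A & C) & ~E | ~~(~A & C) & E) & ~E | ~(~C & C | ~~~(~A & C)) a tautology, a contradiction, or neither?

neither

~~(~~(~A & C) & ~E | ~~(~A & C) & E) & ~E | ~(~C & C | ~~~(~A & C))
= ~~~~(~A & C) & ~E | ~(~C & C | ~~~(~A & C))   — distribution
= ~~~~(~A & C) & ~E | ~~~~(~A & C)   — complement / identity
= ~~~~(~A & C)   — absorption
= ~~(~A & C)   — double negation
= ~A & C   — double negation
This depends on A, C, so it is not a constant.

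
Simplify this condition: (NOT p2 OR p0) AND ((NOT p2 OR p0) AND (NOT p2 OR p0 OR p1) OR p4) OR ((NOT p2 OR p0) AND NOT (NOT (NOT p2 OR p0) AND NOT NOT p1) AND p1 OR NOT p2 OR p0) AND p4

NOT p2 OR p0

(NOT p2 OR p0) AND ((NOT p2 OR p0) AND (NOT p2 OR p0 OR p1) OR p4) OR ((NOT p2 OR p0) AND NOT (NOT (NOT p2 OR p0) AND NOT NOT p1) AND p1 OR NOT p2 OR p0) AND p4
= (NOT p2 OR p0) AND (NOT p2 OR p0 OR p4) OR ((NOT p2 OR p0) AND NOT (NOT (NOT p2 OR p0) AND NOT NOT p1) AND p1 OR NOT p2 OR p0) AND p4   [absorption]
= (NOT p2 OR p0) AND (NOT p2 OR p0 OR p4) OR ((NOT p2 OR p0) AND (NOT p2 OR p0 OR NOT p1) AND p1 OR NOT p2 OR p0) AND p4   [De Morgan]
= (NOT p2 OR p0) AND (NOT p2 OR p0 OR p4) OR ((NOT p2 OR p0) AND p1 OR NOT p2 OR p0) AND p4   [absorption]
= NOT p2 OR p0 OR ((NOT p2 OR p0) AND p1 OR NOT p2 OR p0) AND p4   [absorption]
= NOT p2 OR p0 OR (NOT p2 OR p0) AND p4   [absorption]
= NOT p2 OR p0   [absorption]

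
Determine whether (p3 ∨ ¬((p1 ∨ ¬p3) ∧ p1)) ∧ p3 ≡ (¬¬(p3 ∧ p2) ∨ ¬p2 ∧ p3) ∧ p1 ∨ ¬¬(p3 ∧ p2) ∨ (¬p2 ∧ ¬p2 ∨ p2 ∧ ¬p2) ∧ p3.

E1: (p3 ∨ ¬((p1 ∨ ¬p3) ∧ p1)) ∧ p3
    = (p3 ∨ ¬p1) ∧ p3
    = p3
E2: (¬¬(p3 ∧ p2) ∨ ¬p2 ∧ p3) ∧ p1 ∨ ¬¬(p3 ∧ p2) ∨ (¬p2 ∧ ¬p2 ∨ p2 ∧ ¬p2) ∧ p3
    = (¬¬(p3 ∧ p2) ∨ ¬p2 ∧ p3) ∧ p1 ∨ ¬¬(p3 ∧ p2) ∨ ¬p2 ∧ p3
    = ¬¬(p3 ∧ p2) ∨ ¬p2 ∧ p3
    = p3 ∧ p2 ∨ ¬p2 ∧ p3
    = p3
Both reduce to p3, so they are equivalent.

Yes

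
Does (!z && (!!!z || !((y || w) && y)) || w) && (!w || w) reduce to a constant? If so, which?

(!z && (!!!z || !((y || w) && y)) || w) && (!w || w)
= (!z && (!!!z || !y) || w) && (!w || w)   — absorption
= (!z && (!z || !y) || w) && (!w || w)   — double negation
= (!z || w) && (!w || w)   — absorption
= !z || w   — complement / identity
This depends on w, z, so it is not a constant.

no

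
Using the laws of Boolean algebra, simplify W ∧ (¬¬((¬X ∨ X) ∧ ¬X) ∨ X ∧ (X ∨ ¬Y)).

W ∧ (¬¬((¬X ∨ X) ∧ ¬X) ∨ X ∧ (X ∨ ¬Y))
= W ∧ (¬¬¬X ∨ X ∧ (X ∨ ¬Y))   — complement / identity
= W ∧ (¬¬¬X ∨ X)   — absorption
= W ∧ (¬X ∨ X)   — double negation
= W   — complement / identity

W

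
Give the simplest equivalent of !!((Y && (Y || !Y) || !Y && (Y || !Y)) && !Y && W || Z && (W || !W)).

!!((Y && (Y || !Y) || !Y && (Y || !Y)) && !Y && W || Z && (W || !W))
= !!((Y || !Y) && !Y && W || Z && (W || !W))
= !!(!Y && W || Z && (W || !W))
= !Y && W || Z && (W || !W)
= !Y && W || Z

!Y && W || Z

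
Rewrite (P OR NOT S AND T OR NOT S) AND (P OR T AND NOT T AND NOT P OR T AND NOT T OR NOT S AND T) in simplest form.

(P OR NOT S AND T OR NOT S) AND (P OR T AND NOT T AND NOT P OR T AND NOT T OR NOT S AND T)
= (P OR NOT S AND T OR NOT S) AND (P OR T AND NOT T OR NOT S AND T)
= (P OR NOT S AND T OR NOT S) AND (P OR NOT S AND T)
= P OR NOT S AND T

P OR NOT S AND T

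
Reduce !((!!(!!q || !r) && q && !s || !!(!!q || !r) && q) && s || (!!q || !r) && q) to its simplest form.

!((!!(!!q || !r) && q && !s || !!(!!q || !r) && q) && s || (!!q || !r) && q)
= !(!!(!!q || !r) && q && s || (!!q || !r) && q)
= !((!!q || !r) && q && s || (!!q || !r) && q)
= !((!!q || !r) && q)
= !((q || !r) && q)
= !q

!q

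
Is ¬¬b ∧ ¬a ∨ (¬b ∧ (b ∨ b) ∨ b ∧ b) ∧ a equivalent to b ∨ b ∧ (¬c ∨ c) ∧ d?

E1: ¬¬b ∧ ¬a ∨ (¬b ∧ (b ∨ b) ∨ b ∧ b) ∧ a
    = b ∧ ¬a ∨ (¬b ∧ (b ∨ b) ∨ b ∧ b) ∧ a   — double negation
    = b ∧ ¬a ∨ (¬b ∧ b ∨ b ∧ b) ∧ a   — idempotence
    = b ∧ ¬a ∨ b ∧ a   — distribution
    = b   — distribution
E2: b ∨ b ∧ (¬c ∨ c) ∧ d
    = b ∨ b ∧ d   — complement / identity
    = b   — absorption
Both reduce to b, so they are equivalent.

Yes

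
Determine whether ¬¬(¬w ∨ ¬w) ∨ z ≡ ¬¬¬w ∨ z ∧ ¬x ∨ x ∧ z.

E1: ¬¬(¬w ∨ ¬w) ∨ z
    = ¬¬¬w ∨ z   [idempotence]
    = ¬w ∨ z   [double negation]
E2: ¬¬¬w ∨ z ∧ ¬x ∨ x ∧ z
    = ¬¬¬w ∨ z   [distribution]
    = ¬w ∨ z   [double negation]
Both reduce to ¬w ∨ z, so they are equivalent.

Yes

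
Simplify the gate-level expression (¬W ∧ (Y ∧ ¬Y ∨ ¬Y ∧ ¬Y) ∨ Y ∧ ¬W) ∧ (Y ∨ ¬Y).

(¬W ∧ (Y ∧ ¬Y ∨ ¬Y ∧ ¬Y) ∨ Y ∧ ¬W) ∧ (Y ∨ ¬Y)
= (¬W ∧ ¬Y ∨ Y ∧ ¬W) ∧ (Y ∨ ¬Y)
= ¬W ∧ ¬Y ∨ Y ∧ ¬W
= ¬W

¬W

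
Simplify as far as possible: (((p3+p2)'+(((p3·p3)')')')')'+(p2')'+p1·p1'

p3'+p2

(((p3+p2)'+(((p3·p3)')')')')'+(p2')'+p1·p1'
= ((p3+p2)·((p3·p3)')')'+(p2')'+p1·p1'   [De Morgan]
= ((p3+p2)·(p3')')'+(p2')'+p1·p1'   [idempotence]
= ((p3+p2)·p3)'+(p2')'+p1·p1'   [double negation]
= ((p3+p2)·p3)'+(p2')'   [complement / identity]
= ((p3+p2)·p3)'+p2   [double negation]
= p3'+p2   [absorption]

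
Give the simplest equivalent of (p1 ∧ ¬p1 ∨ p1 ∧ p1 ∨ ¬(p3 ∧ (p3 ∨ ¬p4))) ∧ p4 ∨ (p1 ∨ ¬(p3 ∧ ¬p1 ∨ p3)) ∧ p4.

(p1 ∨ ¬p3) ∧ p4

(p1 ∧ ¬p1 ∨ p1 ∧ p1 ∨ ¬(p3 ∧ (p3 ∨ ¬p4))) ∧ p4 ∨ (p1 ∨ ¬(p3 ∧ ¬p1 ∨ p3)) ∧ p4
= (p1 ∧ ¬p1 ∨ p1 ∧ p1 ∨ ¬p3) ∧ p4 ∨ (p1 ∨ ¬(p3 ∧ ¬p1 ∨ p3)) ∧ p4   — absorption
= (p1 ∧ ¬p1 ∨ p1 ∧ p1 ∨ ¬p3) ∧ p4 ∨ (p1 ∨ ¬p3) ∧ p4   — absorption
= (p1 ∨ ¬p3) ∧ p4 ∨ (p1 ∨ ¬p3) ∧ p4   — distribution
= (p1 ∨ ¬p3) ∧ p4   — idempotence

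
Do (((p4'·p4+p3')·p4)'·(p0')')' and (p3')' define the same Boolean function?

No

E1: (((p4'·p4+p3')·p4)'·(p0')')'
    = ((p3'·p4)'·(p0')')'   [complement / identity]
    = p3'·p4+p0'   [De Morgan]
E2: (p3')'
    = p3   [double negation]
These differ: at p0=0, p3=0, p4=0, E1 = 1 but E2 = 0.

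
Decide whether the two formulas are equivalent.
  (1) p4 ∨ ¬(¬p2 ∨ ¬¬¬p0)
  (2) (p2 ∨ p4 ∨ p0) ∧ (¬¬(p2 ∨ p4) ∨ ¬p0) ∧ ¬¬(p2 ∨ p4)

No

E1: p4 ∨ ¬(¬p2 ∨ ¬¬¬p0)
    = p4 ∨ p2 ∧ ¬¬p0   (De Morgan)
    = p4 ∨ p2 ∧ p0   (double negation)
E2: (p2 ∨ p4 ∨ p0) ∧ (¬¬(p2 ∨ p4) ∨ ¬p0) ∧ ¬¬(p2 ∨ p4)
    = (p2 ∨ p4 ∨ p0) ∧ ¬¬(p2 ∨ p4)   (absorption)
    = (p2 ∨ p4 ∨ p0) ∧ (p2 ∨ p4)   (double negation)
    = p2 ∨ p4   (absorption)
These differ: at p0=0, p2=1, p4=0, E1 = 0 but E2 = 1.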